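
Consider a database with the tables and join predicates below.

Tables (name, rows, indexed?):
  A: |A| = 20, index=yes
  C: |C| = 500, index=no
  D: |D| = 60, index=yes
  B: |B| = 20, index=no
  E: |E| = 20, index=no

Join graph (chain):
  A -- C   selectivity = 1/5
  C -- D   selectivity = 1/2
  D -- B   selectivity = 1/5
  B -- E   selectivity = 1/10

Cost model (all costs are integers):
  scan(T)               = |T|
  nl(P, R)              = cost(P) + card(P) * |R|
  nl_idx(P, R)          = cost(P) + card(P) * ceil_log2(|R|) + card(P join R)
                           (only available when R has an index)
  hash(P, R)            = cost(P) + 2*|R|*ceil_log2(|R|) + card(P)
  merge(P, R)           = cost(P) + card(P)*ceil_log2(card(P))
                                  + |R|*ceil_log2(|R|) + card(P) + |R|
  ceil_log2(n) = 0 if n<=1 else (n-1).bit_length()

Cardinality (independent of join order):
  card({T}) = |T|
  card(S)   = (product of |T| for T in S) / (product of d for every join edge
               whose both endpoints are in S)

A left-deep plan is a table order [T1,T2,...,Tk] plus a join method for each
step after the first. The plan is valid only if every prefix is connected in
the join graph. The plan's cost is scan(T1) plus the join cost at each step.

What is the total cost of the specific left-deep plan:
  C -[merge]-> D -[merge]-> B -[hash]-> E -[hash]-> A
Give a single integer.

411440

step 1: scan C: cost=500, card=500
step 2: join D via merge
    card(P join D) = 500*60/(2) = 15000
    cost = 500 + 500*9 + 60*6 + 500 + 60 = 5920
step 3: join B via merge
    card(P join B) = 15000*20/(5) = 60000
    cost = 5920 + 15000*14 + 20*5 + 15000 + 20 = 231040
step 4: join E via hash
    card(P join E) = 60000*20/(10) = 120000
    cost = 231040 + 2*20*5 + 60000 = 291240
step 5: join A via hash
    card(P join A) = 120000*20/(5) = 480000
    cost = 291240 + 2*20*5 + 120000 = 411440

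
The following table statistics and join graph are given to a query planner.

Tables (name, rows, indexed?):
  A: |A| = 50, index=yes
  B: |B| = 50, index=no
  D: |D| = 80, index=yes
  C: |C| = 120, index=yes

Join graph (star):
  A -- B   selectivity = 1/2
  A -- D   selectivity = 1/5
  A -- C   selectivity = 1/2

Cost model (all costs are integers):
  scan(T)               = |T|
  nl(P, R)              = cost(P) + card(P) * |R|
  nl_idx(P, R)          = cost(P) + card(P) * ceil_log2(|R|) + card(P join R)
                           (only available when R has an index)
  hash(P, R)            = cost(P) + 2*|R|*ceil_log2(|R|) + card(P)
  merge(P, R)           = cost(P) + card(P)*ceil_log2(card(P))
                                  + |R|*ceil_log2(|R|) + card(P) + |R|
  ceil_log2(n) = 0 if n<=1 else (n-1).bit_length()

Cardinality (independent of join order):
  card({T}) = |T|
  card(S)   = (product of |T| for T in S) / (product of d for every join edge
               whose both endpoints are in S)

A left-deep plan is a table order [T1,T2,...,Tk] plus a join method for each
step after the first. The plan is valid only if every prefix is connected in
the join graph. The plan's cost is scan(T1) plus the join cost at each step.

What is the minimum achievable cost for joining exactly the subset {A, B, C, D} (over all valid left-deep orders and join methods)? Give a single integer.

Selinger DP over subsets of {A,B,C,D}:
  {A}: scan cost=50, card=50
  {B}: scan cost=50, card=50
  {D}: scan cost=80, card=80
  {C}: scan cost=120, card=120
  {AB}: card=1250; try (B,hash)→700, (A,hash)→700, (B,merge)→750, (A,merge)→750, (A,nl_idx)→1600, (B,nl)→2550 …(+1); best=700 via (B,hash)
  {AD}: card=800; try (A,hash)→760, (D,merge)→1040, (A,merge)→1070, (D,nl_idx)→1200, (D,hash)→1220, (A,nl_idx)→1360 …(+2); best=760 via (A,hash)
  {AC}: card=3000; try (A,hash)→840, (C,merge)→1360, (A,merge)→1430, (C,hash)→1780, (C,nl_idx)→3400, (A,nl_idx)→3840 …(+2); best=840 via (A,hash)
  {ABD}: card=20000; try (B,hash)→2160, (D,hash)→3070, (B,merge)→9910, (D,merge)→16340, (D,nl_idx)→29450, (B,nl)→40760 …(+1); best=2160 via (B,hash)
  {ABC}: card=75000; try (C,hash)→3630, (B,hash)→4440, (C,merge)→16660, (B,merge)→40190, (C,nl_idx)→84450, (C,nl)→150700 …(+1); best=3630 via (C,hash)
  {ACD}: card=48000; try (C,hash)→3240, (D,hash)→4960, (C,merge)→10520, (D,merge)→40480, (C,nl_idx)→54360, (D,nl_idx)→69840 …(+2); best=3240 via (C,hash)
  {ABCD}: card=1200000; try (C,hash)→23840, (B,hash)→51840, (D,hash)→79750, (C,merge)→323120, (B,merge)→819590, (C,nl_idx)→1342160 …(+5); best=23840 via (C,hash)

23840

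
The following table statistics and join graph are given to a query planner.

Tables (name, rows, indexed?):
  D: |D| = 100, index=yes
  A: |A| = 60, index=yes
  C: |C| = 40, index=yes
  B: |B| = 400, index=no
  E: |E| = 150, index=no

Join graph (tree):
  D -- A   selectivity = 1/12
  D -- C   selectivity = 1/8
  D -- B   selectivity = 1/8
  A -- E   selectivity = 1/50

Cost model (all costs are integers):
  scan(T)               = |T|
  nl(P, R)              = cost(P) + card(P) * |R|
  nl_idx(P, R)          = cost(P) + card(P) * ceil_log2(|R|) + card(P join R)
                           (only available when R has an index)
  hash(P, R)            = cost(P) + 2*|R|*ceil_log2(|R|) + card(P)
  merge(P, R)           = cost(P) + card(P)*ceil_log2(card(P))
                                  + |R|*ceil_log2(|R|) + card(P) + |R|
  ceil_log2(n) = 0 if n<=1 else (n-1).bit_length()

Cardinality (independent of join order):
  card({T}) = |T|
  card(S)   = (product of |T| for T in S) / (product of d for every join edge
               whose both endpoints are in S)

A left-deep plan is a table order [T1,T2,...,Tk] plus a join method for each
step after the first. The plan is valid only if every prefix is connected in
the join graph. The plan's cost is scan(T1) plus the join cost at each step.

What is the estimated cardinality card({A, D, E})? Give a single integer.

Tables in S: A(60), D(100), E(150)
Edges inside S: D-A(d=12), A-E(d=50)
numerator = 60 * 100 * 150 = 900000
denominator = 12 * 50 = 600
card(S) = 900000 / 600 = 1500

1500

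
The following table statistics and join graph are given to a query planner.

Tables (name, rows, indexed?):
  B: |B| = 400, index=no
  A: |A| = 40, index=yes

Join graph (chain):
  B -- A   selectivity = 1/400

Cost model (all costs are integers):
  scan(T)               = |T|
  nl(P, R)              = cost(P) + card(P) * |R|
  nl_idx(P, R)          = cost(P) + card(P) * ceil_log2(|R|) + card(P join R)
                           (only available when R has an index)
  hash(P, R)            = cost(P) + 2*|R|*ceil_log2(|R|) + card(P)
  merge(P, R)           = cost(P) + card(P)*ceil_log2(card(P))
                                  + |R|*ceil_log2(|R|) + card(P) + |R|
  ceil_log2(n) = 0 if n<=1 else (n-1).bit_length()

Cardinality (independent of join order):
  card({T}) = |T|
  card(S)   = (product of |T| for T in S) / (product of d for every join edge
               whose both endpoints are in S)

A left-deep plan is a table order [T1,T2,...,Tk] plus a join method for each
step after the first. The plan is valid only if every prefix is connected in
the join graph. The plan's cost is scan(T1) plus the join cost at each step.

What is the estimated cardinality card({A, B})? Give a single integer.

Tables in S: A(40), B(400)
Edges inside S: B-A(d=400)
numerator = 40 * 400 = 16000
denominator = 400 = 400
card(S) = 16000 / 400 = 40

40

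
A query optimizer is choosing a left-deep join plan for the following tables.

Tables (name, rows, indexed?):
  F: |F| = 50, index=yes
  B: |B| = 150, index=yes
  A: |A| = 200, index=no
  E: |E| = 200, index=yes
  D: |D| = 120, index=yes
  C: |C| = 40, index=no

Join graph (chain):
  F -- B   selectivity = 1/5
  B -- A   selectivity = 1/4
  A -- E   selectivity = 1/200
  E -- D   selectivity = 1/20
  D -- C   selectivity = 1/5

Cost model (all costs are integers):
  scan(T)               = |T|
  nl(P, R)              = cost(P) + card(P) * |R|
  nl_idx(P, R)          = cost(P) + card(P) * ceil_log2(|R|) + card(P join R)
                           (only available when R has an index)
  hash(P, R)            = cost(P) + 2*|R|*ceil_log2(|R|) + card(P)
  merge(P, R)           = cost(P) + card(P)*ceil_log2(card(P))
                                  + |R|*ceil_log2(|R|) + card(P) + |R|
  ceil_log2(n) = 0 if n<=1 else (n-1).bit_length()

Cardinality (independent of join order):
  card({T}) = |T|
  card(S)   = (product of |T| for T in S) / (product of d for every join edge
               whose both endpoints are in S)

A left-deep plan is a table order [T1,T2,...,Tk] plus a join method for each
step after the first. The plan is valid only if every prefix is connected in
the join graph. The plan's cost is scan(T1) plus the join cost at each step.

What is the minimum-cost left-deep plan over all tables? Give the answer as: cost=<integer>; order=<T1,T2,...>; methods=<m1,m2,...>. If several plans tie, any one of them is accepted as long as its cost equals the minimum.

cost=378160; order=A,E,D,C,B,F; methods=nl_idx,hash,hash,hash,hash

Selinger DP (subsets sized 1..n):
  {F}: scan cost=50, card=50
  {B}: scan cost=150, card=150
  {A}: scan cost=200, card=200
  {E}: scan cost=200, card=200
  {D}: scan cost=120, card=120
  {C}: scan cost=40, card=40
  {BF}: card=1500; try (F,hash)→900, (B,merge)→1750, (F,merge)→1850, (B,nl_idx)→1950, (B,hash)→2500, (F,nl_idx)→2550 …(+2); best=900 via (F,hash)
  {AB}: card=7500; try (B,hash)→2800, (A,merge)→3300, (B,merge)→3350, (A,hash)→3500, (B,nl_idx)→9300, (A,nl)→30150 …(+1); best=2800 via (B,hash)
  {AE}: card=200; try (E,nl_idx)→2000, (E,hash)→3600, (A,hash)→3600, (E,merge)→3800, (A,merge)→3800, (E,nl)→40200 …(+1); best=2000 via (E,nl_idx)
  {DE}: card=1200; try (D,hash)→2080, (E,nl_idx)→2280, (D,nl_idx)→2800, (E,merge)→2880, (D,merge)→2960, (E,hash)→3440 …(+2); best=2080 via (D,hash)
  {CD}: card=960; try (C,hash)→720, (D,merge)→1280, (D,nl_idx)→1280, (C,merge)→1360, (D,hash)→1760, (D,nl)→4840 …(+1); best=720 via (C,hash)
  {ABF}: card=75000; try (A,hash)→5600, (F,hash)→10900, (A,merge)→20700, (F,merge)→108150, (F,nl_idx)→122800, (A,nl)→300900 …(+1); best=5600 via (A,hash)
  {ABE}: card=7500; try (B,hash)→4600, (B,merge)→5150, (B,nl_idx)→11100, (E,hash)→13500, (B,nl)→32000, (E,nl_idx)→70300 …(+2); best=4600 via (B,hash)
  {ADE}: card=1200; try (D,hash)→3880, (D,nl_idx)→4600, (D,merge)→4760, (A,hash)→6480, (A,merge)→18280, (D,nl)→26000 …(+1); best=3880 via (D,hash)
  {CDE}: card=9600; try (C,hash)→3760, (E,hash)→4880, (E,merge)→13080, (C,merge)→16760, (E,nl_idx)→18000, (C,nl)→50080 …(+1); best=3760 via (C,hash)
  {ABEF}: card=75000; try (F,hash)→12700, (E,hash)→83800, (F,merge)→109950, (F,nl_idx)→124600, (F,nl)→379600, (E,nl_idx)→680600 …(+2); best=12700 via (F,hash)
  {ABDE}: card=45000; try (B,hash)→7480, (D,hash)→13780, (B,merge)→19630, (B,nl_idx)→58480, (D,nl_idx)→102100, (D,merge)→110560 …(+2); best=7480 via (B,hash)
  {ACDE}: card=9600; try (C,hash)→5560, (A,hash)→16560, (C,merge)→18560, (C,nl)→51880, (A,merge)→149560, (A,nl)→1923760; best=5560 via (C,hash)
  {ABDEF}: card=450000; try (F,hash)→53080, (D,hash)→89380, (F,nl_idx)→727480, (F,merge)→772830, (D,nl_idx)→987700, (D,merge)→1363660 …(+2); best=53080 via (F,hash)
  {ABCDE}: card=360000; try (B,hash)→17560, (C,hash)→52960, (B,merge)→150910, (B,nl_idx)→442360, (C,merge)→772760, (B,nl)→1445560 …(+1); best=17560 via (B,hash)
  {ABCDEF}: card=3600000; try (F,hash)→378160, (C,hash)→503560, (F,nl_idx)→5777560, (F,merge)→7217910, (C,merge)→9053360, (F,nl)→18017560 …(+1); best=378160 via (F,hash)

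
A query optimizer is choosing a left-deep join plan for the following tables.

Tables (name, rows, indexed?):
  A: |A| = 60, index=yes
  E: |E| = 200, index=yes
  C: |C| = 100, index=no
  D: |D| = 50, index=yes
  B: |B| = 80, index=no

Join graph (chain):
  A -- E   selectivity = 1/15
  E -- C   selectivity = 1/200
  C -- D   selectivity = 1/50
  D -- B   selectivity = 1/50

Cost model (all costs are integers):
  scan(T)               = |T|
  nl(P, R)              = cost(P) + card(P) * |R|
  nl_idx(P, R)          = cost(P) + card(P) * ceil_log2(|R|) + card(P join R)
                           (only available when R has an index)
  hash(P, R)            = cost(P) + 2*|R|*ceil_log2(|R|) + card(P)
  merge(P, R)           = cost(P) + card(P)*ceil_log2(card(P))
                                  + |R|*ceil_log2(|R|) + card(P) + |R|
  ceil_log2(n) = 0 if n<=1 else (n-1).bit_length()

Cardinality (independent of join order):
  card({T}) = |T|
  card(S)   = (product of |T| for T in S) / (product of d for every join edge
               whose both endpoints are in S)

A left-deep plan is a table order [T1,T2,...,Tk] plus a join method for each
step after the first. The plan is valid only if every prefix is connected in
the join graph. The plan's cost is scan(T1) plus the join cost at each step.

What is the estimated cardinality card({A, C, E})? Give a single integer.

Tables in S: A(60), C(100), E(200)
Edges inside S: A-E(d=15), E-C(d=200)
numerator = 60 * 100 * 200 = 1200000
denominator = 15 * 200 = 3000
card(S) = 1200000 / 3000 = 400

400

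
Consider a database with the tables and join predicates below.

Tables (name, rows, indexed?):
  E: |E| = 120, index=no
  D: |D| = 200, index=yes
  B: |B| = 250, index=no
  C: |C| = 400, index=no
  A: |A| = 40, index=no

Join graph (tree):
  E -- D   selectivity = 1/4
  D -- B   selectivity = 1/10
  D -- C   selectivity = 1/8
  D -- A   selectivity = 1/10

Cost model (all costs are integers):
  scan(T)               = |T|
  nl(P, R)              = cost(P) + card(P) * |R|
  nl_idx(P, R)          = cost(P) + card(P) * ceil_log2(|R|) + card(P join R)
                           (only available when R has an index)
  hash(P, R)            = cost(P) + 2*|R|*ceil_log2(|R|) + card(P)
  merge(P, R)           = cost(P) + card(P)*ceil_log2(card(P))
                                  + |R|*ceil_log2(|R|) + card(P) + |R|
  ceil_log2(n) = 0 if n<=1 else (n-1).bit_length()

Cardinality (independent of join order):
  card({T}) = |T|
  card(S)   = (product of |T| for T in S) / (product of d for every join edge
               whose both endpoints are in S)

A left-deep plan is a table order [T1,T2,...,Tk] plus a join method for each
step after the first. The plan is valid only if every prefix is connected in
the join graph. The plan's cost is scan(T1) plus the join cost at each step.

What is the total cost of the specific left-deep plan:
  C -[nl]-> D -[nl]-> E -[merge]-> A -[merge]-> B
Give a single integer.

33682930

step 1: scan C: cost=400, card=400
step 2: join D via nl
    card(P join D) = 400*200/(8) = 10000
    cost = 400 + 400*200 = 80400
step 3: join E via nl
    card(P join E) = 10000*120/(4) = 300000
    cost = 80400 + 10000*120 = 1280400
step 4: join A via merge
    card(P join A) = 300000*40/(10) = 1200000
    cost = 1280400 + 300000*19 + 40*6 + 300000 + 40 = 7280680
step 5: join B via merge
    card(P join B) = 1200000*250/(10) = 30000000
    cost = 7280680 + 1200000*21 + 250*8 + 1200000 + 250 = 33682930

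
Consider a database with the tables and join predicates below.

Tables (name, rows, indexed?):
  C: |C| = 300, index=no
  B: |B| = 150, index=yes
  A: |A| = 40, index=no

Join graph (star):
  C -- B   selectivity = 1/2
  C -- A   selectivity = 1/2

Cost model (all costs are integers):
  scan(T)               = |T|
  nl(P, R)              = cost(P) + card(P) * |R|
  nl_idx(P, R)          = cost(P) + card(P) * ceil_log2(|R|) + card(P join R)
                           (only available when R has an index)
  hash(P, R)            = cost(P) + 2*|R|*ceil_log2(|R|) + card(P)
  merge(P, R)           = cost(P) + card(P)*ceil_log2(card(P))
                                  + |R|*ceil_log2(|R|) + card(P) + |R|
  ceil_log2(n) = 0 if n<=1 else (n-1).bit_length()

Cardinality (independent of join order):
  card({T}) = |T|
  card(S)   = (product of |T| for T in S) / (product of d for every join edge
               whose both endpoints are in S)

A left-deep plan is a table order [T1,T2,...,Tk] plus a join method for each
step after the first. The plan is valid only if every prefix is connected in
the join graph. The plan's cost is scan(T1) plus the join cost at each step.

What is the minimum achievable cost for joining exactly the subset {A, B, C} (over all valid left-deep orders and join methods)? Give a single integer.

9480

Selinger DP over subsets of {A,B,C}:
  {C}: scan cost=300, card=300
  {B}: scan cost=150, card=150
  {A}: scan cost=40, card=40
  {BC}: card=22500; try (B,hash)→3000, (C,merge)→4500, (B,merge)→4650, (C,hash)→5700, (B,nl_idx)→25200, (C,nl)→45150 …(+1); best=3000 via (B,hash)
  {AC}: card=6000; try (A,hash)→1080, (C,merge)→3320, (A,merge)→3580, (C,hash)→5480, (C,nl)→12040, (A,nl)→12300; best=1080 via (A,hash)
  {ABC}: card=450000; try (B,hash)→9480, (A,hash)→25980, (B,merge)→86430, (A,merge)→363280, (B,nl_idx)→499080, (B,nl)→901080 …(+1); best=9480 via (B,hash)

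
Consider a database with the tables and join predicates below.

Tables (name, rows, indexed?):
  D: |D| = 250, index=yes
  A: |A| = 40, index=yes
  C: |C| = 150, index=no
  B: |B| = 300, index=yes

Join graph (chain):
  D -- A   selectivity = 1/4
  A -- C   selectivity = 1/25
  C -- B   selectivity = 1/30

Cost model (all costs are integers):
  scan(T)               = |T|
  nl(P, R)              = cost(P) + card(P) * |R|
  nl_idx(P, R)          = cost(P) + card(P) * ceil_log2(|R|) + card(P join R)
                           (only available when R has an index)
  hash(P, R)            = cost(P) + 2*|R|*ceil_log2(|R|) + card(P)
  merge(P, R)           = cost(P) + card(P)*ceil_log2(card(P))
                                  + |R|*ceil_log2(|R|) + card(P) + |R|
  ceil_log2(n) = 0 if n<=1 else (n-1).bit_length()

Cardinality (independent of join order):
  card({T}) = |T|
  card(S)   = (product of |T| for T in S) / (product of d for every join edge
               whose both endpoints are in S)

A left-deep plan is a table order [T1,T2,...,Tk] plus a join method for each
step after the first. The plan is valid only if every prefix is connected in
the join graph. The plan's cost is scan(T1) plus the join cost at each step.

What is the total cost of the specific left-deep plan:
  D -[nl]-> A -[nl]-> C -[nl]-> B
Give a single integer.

4885250

step 1: scan D: cost=250, card=250
step 2: join A via nl
    card(P join A) = 250*40/(4) = 2500
    cost = 250 + 250*40 = 10250
step 3: join C via nl
    card(P join C) = 2500*150/(25) = 15000
    cost = 10250 + 2500*150 = 385250
step 4: join B via nl
    card(P join B) = 15000*300/(30) = 150000
    cost = 385250 + 15000*300 = 4885250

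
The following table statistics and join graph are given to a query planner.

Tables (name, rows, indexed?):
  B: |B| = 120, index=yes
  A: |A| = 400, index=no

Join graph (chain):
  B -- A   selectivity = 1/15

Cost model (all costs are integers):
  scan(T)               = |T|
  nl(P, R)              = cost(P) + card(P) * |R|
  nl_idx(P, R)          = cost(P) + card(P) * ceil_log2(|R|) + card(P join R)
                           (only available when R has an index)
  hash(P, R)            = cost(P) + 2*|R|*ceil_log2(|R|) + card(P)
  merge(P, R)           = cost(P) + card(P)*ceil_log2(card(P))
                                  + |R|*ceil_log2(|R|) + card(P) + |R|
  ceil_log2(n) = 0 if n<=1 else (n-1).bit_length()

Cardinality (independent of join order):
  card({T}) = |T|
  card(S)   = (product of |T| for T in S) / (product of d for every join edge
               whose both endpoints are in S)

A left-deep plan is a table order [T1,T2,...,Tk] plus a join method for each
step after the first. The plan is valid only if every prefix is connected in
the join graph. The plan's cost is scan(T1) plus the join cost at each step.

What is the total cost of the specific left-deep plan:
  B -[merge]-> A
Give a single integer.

5080

step 1: scan B: cost=120, card=120
step 2: join A via merge
    card(P join A) = 120*400/(15) = 3200
    cost = 120 + 120*7 + 400*9 + 120 + 400 = 5080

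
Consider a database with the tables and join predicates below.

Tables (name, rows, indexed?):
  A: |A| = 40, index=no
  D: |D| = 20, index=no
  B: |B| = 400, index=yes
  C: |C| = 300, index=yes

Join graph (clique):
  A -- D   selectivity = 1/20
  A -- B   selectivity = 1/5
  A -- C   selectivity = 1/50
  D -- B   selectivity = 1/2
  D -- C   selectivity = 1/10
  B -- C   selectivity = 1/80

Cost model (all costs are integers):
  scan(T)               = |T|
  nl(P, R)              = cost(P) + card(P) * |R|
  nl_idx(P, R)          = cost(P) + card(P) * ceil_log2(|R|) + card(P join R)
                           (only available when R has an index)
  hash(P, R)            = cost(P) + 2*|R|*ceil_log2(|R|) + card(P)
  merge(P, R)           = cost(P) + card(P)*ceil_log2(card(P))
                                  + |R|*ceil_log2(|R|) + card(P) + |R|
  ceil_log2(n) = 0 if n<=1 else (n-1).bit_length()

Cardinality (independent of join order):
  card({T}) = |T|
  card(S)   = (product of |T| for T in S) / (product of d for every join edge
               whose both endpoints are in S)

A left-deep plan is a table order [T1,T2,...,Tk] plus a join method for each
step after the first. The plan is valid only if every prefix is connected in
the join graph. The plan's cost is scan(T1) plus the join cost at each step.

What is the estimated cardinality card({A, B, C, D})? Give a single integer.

12

Tables in S: A(40), B(400), C(300), D(20)
Edges inside S: A-D(d=20), A-B(d=5), A-C(d=50), D-B(d=2), D-C(d=10), B-C(d=80)
numerator = 40 * 400 * 300 * 20 = 96000000
denominator = 20 * 5 * 50 * 2 * 10 * 80 = 8000000
card(S) = 96000000 / 8000000 = 12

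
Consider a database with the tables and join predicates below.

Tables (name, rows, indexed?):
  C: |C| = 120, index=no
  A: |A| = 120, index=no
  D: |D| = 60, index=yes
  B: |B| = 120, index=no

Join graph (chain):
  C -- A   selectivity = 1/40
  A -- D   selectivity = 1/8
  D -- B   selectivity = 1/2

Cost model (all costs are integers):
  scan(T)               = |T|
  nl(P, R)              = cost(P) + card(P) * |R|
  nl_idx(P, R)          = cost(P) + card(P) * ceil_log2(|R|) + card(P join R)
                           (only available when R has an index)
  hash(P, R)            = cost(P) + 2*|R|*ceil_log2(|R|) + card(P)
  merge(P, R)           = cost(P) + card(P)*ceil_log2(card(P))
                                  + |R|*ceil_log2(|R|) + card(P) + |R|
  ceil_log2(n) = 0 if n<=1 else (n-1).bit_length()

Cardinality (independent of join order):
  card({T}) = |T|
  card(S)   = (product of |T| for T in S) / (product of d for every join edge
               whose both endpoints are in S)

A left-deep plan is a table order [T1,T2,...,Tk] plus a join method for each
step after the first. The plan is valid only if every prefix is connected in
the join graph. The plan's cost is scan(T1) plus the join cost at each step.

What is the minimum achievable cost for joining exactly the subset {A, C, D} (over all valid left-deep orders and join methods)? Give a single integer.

Selinger DP over subsets of {A,C,D}:
  {C}: scan cost=120, card=120
  {A}: scan cost=120, card=120
  {D}: scan cost=60, card=60
  {AC}: card=360; try (C,hash)→1920, (A,hash)→1920, (C,merge)→2040, (A,merge)→2040, (C,nl)→14520, (A,nl)→14520; best=1920 via (C,hash)
  {AD}: card=900; try (D,hash)→960, (A,merge)→1440, (D,merge)→1500, (D,nl_idx)→1740, (A,hash)→1800, (A,nl)→7260 …(+1); best=960 via (D,hash)
  {ACD}: card=2700; try (D,hash)→3000, (C,hash)→3540, (D,merge)→5940, (D,nl_idx)→6780, (C,merge)→11820, (D,nl)→23520 …(+1); best=3000 via (D,hash)

3000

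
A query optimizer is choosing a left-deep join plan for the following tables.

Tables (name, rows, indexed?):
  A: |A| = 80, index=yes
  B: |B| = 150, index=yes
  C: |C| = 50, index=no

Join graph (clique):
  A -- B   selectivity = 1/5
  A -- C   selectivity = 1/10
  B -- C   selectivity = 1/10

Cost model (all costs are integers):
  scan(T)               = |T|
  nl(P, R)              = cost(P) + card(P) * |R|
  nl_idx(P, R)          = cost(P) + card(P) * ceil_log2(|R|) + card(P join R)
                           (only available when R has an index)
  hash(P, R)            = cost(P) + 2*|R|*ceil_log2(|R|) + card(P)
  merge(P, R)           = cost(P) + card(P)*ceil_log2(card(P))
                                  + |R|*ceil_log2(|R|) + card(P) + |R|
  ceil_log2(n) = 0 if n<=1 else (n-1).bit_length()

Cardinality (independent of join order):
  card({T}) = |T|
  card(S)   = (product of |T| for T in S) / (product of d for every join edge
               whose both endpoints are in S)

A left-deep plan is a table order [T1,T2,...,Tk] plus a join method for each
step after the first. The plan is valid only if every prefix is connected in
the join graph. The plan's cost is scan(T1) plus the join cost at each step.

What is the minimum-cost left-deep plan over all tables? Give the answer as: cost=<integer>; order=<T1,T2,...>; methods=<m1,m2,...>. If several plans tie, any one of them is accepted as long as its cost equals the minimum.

Selinger DP (subsets sized 1..n):
  {A}: scan cost=80, card=80
  {B}: scan cost=150, card=150
  {C}: scan cost=50, card=50
  {AB}: card=2400; try (A,hash)→1420, (B,merge)→2070, (A,merge)→2140, (B,hash)→2560, (B,nl_idx)→3120, (A,nl_idx)→3600 …(+2); best=1420 via (A,hash)
  {AC}: card=400; try (C,hash)→760, (A,nl_idx)→800, (A,merge)→1040, (C,merge)→1070, (A,hash)→1220, (A,nl)→4050 …(+1); best=760 via (C,hash)
  {BC}: card=750; try (C,hash)→900, (B,nl_idx)→1200, (B,merge)→1750, (C,merge)→1850, (B,hash)→2500, (B,nl)→7550 …(+1); best=900 via (C,hash)
  {ABC}: card=1200; try (A,hash)→2770, (B,hash)→3560, (C,hash)→4420, (B,nl_idx)→5160, (B,merge)→6110, (A,nl_idx)→7350 …(+5); best=2770 via (A,hash)

cost=2770; order=B,C,A; methods=hash,hash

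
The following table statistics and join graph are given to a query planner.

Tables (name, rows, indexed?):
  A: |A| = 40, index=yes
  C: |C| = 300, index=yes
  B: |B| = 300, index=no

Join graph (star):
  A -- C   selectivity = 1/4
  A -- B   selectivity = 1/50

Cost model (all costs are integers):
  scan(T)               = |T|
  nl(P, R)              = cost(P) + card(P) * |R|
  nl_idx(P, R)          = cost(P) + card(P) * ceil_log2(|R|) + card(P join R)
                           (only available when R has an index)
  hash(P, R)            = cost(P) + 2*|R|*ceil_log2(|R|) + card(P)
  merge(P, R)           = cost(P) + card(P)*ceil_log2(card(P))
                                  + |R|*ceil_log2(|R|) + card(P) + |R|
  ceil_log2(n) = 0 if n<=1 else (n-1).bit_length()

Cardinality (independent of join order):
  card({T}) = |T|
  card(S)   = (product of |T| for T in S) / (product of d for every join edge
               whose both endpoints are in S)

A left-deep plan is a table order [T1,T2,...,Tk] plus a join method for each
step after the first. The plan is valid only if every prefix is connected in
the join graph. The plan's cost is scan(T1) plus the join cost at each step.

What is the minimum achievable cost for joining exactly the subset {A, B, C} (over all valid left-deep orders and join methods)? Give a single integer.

6240

Selinger DP over subsets of {A,B,C}:
  {A}: scan cost=40, card=40
  {C}: scan cost=300, card=300
  {B}: scan cost=300, card=300
  {AC}: card=3000; try (A,hash)→1080, (C,merge)→3320, (C,nl_idx)→3400, (A,merge)→3580, (A,nl_idx)→5100, (C,hash)→5480 …(+2); best=1080 via (A,hash)
  {AB}: card=240; try (A,hash)→1080, (A,nl_idx)→2340, (B,merge)→3320, (A,merge)→3580, (B,hash)→5480, (B,nl)→12040 …(+1); best=1080 via (A,hash)
  {ABC}: card=18000; try (C,merge)→6240, (C,hash)→6720, (B,hash)→9480, (C,nl_idx)→21240, (B,merge)→43080, (C,nl)→73080 …(+1); best=6240 via (C,merge)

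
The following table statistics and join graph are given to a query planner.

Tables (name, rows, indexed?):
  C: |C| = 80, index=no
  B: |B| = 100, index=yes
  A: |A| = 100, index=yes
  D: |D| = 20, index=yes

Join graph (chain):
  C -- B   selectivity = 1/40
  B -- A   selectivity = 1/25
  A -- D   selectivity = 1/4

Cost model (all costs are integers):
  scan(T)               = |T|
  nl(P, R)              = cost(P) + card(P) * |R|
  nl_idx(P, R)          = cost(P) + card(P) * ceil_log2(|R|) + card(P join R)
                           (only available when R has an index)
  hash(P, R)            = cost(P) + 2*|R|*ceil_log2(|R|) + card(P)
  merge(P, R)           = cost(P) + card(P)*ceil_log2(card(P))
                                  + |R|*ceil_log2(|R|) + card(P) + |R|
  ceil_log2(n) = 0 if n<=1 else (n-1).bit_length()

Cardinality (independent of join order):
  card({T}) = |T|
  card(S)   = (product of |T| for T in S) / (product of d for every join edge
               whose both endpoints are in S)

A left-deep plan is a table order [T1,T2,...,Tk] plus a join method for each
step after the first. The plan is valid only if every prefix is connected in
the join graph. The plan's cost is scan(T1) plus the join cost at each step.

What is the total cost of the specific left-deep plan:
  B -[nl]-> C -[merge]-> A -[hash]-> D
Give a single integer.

step 1: scan B: cost=100, card=100
step 2: join C via nl
    card(P join C) = 100*80/(40) = 200
    cost = 100 + 100*80 = 8100
step 3: join A via merge
    card(P join A) = 200*100/(25) = 800
    cost = 8100 + 200*8 + 100*7 + 200 + 100 = 10700
step 4: join D via hash
    card(P join D) = 800*20/(4) = 4000
    cost = 10700 + 2*20*5 + 800 = 11700

11700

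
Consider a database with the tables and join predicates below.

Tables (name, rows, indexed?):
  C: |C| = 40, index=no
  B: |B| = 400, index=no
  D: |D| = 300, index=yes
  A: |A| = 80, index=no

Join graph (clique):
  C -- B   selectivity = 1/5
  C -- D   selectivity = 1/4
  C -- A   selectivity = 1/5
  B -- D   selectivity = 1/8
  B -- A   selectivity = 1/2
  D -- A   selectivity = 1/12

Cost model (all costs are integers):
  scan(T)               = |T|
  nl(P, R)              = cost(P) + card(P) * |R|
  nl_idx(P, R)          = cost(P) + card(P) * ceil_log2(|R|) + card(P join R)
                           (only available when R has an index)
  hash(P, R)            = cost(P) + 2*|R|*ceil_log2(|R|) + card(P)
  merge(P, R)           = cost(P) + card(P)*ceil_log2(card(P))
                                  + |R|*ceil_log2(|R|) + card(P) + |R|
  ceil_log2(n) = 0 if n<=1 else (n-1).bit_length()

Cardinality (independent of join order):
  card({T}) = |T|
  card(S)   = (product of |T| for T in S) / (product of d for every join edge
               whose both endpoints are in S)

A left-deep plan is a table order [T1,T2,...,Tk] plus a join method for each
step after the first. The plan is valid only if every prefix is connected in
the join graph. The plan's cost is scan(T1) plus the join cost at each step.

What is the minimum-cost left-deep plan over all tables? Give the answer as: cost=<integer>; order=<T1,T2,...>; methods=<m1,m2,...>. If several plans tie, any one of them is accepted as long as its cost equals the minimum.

Selinger DP (subsets sized 1..n):
  {C}: scan cost=40, card=40
  {B}: scan cost=400, card=400
  {D}: scan cost=300, card=300
  {A}: scan cost=80, card=80
  {BC}: card=3200; try (C,hash)→1280, (B,merge)→4320, (C,merge)→4680, (B,hash)→7280, (B,nl)→16040, (C,nl)→16400; best=1280 via (C,hash)
  {CD}: card=3000; try (C,hash)→1080, (D,merge)→3320, (D,nl_idx)→3400, (C,merge)→3580, (D,hash)→5480, (D,nl)→12040 …(+1); best=1080 via (C,hash)
  {AC}: card=640; try (C,hash)→640, (A,merge)→960, (C,merge)→1000, (A,hash)→1200, (A,nl)→3240, (C,nl)→3280; best=640 via (C,hash)
  {BD}: card=15000; try (D,hash)→6200, (B,merge)→7300, (D,merge)→7400, (B,hash)→7800, (D,nl_idx)→19000, (B,nl)→120300 …(+1); best=6200 via (D,hash)
  {AB}: card=16000; try (A,hash)→1920, (B,merge)→4720, (A,merge)→5040, (B,hash)→7360, (B,nl)→32080, (A,nl)→32400; best=1920 via (A,hash)
  {AD}: card=2000; try (A,hash)→1720, (D,nl_idx)→2800, (D,merge)→3720, (A,merge)→3940, (D,hash)→5560, (D,nl)→24080 …(+1); best=1720 via (A,hash)
  {BCD}: card=30000; try (D,hash)→9880, (B,hash)→11280, (C,hash)→21680, (B,merge)→44080, (D,merge)→45880, (D,nl_idx)→60080 …(+4); best=9880 via (D,hash)
  {ABC}: card=25600; try (A,hash)→5600, (B,hash)→8480, (B,merge)→11680, (C,hash)→18400, (A,merge)→43520, (C,merge)→242200 …(+3); best=5600 via (A,hash)
  {ACD}: card=4000; try (C,hash)→4200, (A,hash)→5200, (D,hash)→6680, (D,nl_idx)→10400, (D,merge)→10680, (C,merge)→26000 …(+4); best=4200 via (C,hash)
  {ABD}: card=50000; try (B,hash)→10920, (A,hash)→22320, (D,hash)→23320, (B,merge)→29720, (D,nl_idx)→195920, (A,merge)→231840 …(+4); best=10920 via (B,hash)
  {ABCD}: card=20000; try (B,hash)→15400, (D,hash)→36600, (A,hash)→41000, (B,merge)→60200, (C,hash)→61400, (D,nl_idx)→256000 …(+7); best=15400 via (B,hash)

cost=15400; order=D,A,C,B; methods=hash,hash,hash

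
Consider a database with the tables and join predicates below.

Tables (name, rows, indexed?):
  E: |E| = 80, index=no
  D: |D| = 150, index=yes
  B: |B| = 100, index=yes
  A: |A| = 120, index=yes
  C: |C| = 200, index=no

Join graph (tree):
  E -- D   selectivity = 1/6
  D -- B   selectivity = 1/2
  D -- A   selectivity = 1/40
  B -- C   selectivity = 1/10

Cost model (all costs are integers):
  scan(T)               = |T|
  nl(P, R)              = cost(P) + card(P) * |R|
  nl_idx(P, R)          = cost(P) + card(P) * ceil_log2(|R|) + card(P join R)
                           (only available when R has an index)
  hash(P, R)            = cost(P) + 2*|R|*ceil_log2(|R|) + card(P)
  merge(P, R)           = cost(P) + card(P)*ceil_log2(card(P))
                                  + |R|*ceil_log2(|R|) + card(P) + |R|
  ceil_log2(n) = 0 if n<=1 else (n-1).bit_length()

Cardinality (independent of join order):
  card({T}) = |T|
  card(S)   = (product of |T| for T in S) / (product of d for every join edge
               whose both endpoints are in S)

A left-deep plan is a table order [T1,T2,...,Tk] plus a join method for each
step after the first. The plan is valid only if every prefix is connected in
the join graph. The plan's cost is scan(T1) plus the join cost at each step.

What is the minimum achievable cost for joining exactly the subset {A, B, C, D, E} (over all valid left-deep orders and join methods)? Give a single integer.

Selinger DP over subsets of {A,B,C,D,E}:
  {E}: scan cost=80, card=80
  {D}: scan cost=150, card=150
  {B}: scan cost=100, card=100
  {A}: scan cost=120, card=120
  {C}: scan cost=200, card=200
  {DE}: card=2000; try (E,hash)→1420, (D,merge)→2070, (E,merge)→2140, (D,hash)→2560, (D,nl_idx)→2720, (D,nl)→12080 …(+1); best=1420 via (E,hash)
  {BD}: card=7500; try (B,hash)→1700, (D,merge)→2250, (B,merge)→2300, (D,hash)→2600, (D,nl_idx)→8400, (B,nl_idx)→8700 …(+2); best=1700 via (B,hash)
  {AD}: card=450; try (D,nl_idx)→1530, (A,nl_idx)→1650, (A,hash)→1980, (D,merge)→2430, (A,merge)→2460, (D,hash)→2640 …(+2); best=1530 via (D,nl_idx)
  {BC}: card=2000; try (B,hash)→1800, (C,merge)→2700, (B,merge)→2800, (C,hash)→3400, (B,nl_idx)→3600, (C,nl)→20100 …(+1); best=1800 via (B,hash)
  {BDE}: card=100000; try (B,hash)→4820, (E,hash)→10320, (B,merge)→26220, (E,merge)→107340, (B,nl_idx)→115420, (B,nl)→201420 …(+1); best=4820 via (B,hash)
  {ADE}: card=6000; try (E,hash)→3100, (A,hash)→5100, (E,merge)→6670, (A,nl_idx)→21420, (A,merge)→26380, (E,nl)→37530 …(+1); best=3100 via (E,hash)
  {ABD}: card=22500; try (B,hash)→3380, (B,merge)→6830, (A,hash)→10880, (B,nl_idx)→27180, (B,nl)→46530, (A,nl_idx)→76700 …(+2); best=3380 via (B,hash)
  {BCD}: card=150000; try (D,hash)→6200, (C,hash)→12400, (D,merge)→27150, (C,merge)→108500, (D,nl_idx)→167800, (D,nl)→301800 …(+1); best=6200 via (D,hash)
  {ABDE}: card=300000; try (B,hash)→10500, (E,hash)→27000, (B,merge)→87900, (A,hash)→106500, (B,nl_idx)→345100, (E,merge)→364020 …(+5); best=10500 via (B,hash)
  {BCDE}: card=2000000; try (C,hash)→108020, (E,hash)→157320, (C,merge)→1806620, (E,merge)→2856840, (E,nl)→12006200, (C,nl)→20004820; best=108020 via (C,hash)
  {ABCD}: card=450000; try (C,hash)→29080, (A,hash)→157880, (C,merge)→365180, (A,nl_idx)→1506200, (A,merge)→2857160, (C,nl)→4503380 …(+1); best=29080 via (C,hash)
  {ABCDE}: card=6000000; try (C,hash)→313700, (E,hash)→480200, (A,hash)→2109700, (C,merge)→6012300, (E,merge)→9029720, (A,nl_idx)→20108020 …(+4); best=313700 via (C,hash)

313700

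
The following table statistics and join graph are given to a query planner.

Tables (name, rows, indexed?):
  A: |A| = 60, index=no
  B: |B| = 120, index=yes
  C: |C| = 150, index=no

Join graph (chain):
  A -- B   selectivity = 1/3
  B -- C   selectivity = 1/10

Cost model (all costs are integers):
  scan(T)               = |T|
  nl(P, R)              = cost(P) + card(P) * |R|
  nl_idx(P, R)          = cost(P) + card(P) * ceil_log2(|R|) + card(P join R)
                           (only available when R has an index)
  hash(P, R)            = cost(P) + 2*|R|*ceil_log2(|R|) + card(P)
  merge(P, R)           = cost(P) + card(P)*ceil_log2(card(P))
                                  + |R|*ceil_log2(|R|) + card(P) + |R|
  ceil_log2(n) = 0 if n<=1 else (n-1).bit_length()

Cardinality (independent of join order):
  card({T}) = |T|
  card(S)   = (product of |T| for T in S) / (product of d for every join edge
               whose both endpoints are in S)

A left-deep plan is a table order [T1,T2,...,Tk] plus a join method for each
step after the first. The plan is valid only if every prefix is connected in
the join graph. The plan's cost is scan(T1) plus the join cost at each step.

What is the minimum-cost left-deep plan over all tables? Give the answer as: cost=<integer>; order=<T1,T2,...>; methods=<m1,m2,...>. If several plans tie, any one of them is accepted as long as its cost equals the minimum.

Selinger DP (subsets sized 1..n):
  {A}: scan cost=60, card=60
  {B}: scan cost=120, card=120
  {C}: scan cost=150, card=150
  {AB}: card=2400; try (A,hash)→960, (B,merge)→1440, (A,merge)→1500, (B,hash)→1800, (B,nl_idx)→2880, (B,nl)→7260 …(+1); best=960 via (A,hash)
  {BC}: card=1800; try (B,hash)→1980, (C,merge)→2430, (B,merge)→2460, (C,hash)→2640, (B,nl_idx)→3000, (C,nl)→18120 …(+1); best=1980 via (B,hash)
  {ABC}: card=36000; try (A,hash)→4500, (C,hash)→5760, (A,merge)→24000, (C,merge)→33510, (A,nl)→109980, (C,nl)→360960; best=4500 via (A,hash)

cost=4500; order=C,B,A; methods=hash,hash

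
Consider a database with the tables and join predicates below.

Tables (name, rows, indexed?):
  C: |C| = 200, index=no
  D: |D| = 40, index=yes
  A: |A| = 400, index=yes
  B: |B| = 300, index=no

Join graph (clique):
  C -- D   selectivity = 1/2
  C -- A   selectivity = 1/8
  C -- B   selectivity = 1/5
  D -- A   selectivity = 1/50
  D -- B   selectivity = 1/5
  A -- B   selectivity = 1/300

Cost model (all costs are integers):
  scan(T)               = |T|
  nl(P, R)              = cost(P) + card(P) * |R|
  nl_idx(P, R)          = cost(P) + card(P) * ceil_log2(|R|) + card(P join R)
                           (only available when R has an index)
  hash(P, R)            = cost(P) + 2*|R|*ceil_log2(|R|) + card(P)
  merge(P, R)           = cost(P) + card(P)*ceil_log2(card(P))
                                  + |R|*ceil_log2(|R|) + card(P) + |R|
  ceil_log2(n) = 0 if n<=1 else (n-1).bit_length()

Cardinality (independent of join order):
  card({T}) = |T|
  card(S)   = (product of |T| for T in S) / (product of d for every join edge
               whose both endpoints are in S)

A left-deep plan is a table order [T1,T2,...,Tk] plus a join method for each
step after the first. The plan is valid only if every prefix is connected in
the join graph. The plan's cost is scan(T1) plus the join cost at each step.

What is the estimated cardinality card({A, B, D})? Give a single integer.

64

Tables in S: A(400), B(300), D(40)
Edges inside S: D-A(d=50), D-B(d=5), A-B(d=300)
numerator = 400 * 300 * 40 = 4800000
denominator = 50 * 5 * 300 = 75000
card(S) = 4800000 / 75000 = 64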